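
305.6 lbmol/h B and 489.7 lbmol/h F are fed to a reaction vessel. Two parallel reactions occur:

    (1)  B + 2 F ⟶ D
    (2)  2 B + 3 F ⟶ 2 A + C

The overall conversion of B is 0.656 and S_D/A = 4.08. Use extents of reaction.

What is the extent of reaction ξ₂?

Conversion of B: B consumed = 0.656 × 305.6 = 200.5 lbmol/h = 1ξ₁ + 2ξ₂.
Selectivity: 1ξ₁ / (2ξ₂) = 4.08 → ξ₁ = 8.16 ξ₂.
Substitute: (1·8.16 + 2) ξ₂ = 200.5 → ξ₂ = 19.73 lbmol/h, ξ₁ = 161 lbmol/h.
Outlet amounts (n = n₀ + Σ ν·ξ):
  B: 305.6 − 1(161) − 2(19.73) = 105.1
  F: 489.7 − 2(161) − 3(19.73) = 108.5
  D: 0 + 1(161) = 161
  A: 0 + 2(19.73) = 39.46
  C: 0 + 1(19.73) = 19.73

ξ₂ = 19.7 lbmol/h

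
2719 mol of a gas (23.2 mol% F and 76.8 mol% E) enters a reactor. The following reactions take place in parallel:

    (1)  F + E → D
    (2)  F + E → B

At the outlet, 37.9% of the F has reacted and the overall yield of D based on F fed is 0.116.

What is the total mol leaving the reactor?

Yield of D: 1ξ₁ / 630.8 = 0.116 → ξ₁ = 73.17 mol.
Conversion of F: 1ξ₁ + 1ξ₂ = 0.379 × 630.8 = 239.1 → ξ₂ = 165.9 mol.
Outlet amounts (n = n₀ + Σ ν·ξ):
  F: 630.8 − 1(73.17) − 1(165.9) = 391.7
  E: 2088 − 1(73.17) − 1(165.9) = 1849
  D: 0 + 1(73.17) = 73.17
  B: 0 + 1(165.9) = 165.9
Total out = 391.7 + 1849 + 73.17 + 165.9 = 2480 mol.

2480 mol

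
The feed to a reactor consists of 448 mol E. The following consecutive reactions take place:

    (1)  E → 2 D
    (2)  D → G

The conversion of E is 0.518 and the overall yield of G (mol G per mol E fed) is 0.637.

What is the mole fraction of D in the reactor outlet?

0.263

Conversion of E: E consumed = 1ξ₁ = 0.518 × 448 → ξ₁ = 232.1 mol.
Yield of G: 1ξ₂ / 448 = 0.637 → ξ₂ = 285.4 mol.
Outlet amounts (n = n₀ + Σ ν·ξ):
  E: 448 − 1(232.1) = 215.9
  D: 0 + 2(232.1) − 1(285.4) = 178.8
  G: 0 + 1(285.4) = 285.4
Total out = 680.1 mol; y_D = 178.8 / 680.1 = 0.2628.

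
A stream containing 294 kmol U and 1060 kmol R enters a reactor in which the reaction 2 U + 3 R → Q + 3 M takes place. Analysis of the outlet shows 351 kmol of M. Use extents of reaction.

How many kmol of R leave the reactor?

For M: n = n₀ + 3ξ → 351 = 0 + 3ξ, giving ξ = 117 kmol.
Outlet amounts (n = n₀ + ν ξ):
  U: 294 − 2(117) = 60
  R: 1060 − 3(117) = 709
  Q: 0 + 1(117) = 117
  M: 0 + 3(117) = 351

709 kmol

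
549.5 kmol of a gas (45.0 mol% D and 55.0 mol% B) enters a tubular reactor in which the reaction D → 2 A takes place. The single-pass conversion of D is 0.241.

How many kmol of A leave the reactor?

119 kmol

D reacted = 0.241 × 247.3 = 59.59 kmol; ν_D = −1, so ξ = 59.59/1 = 59.59 kmol.
Outlet amounts (n = n₀ + ν ξ):
  D: 247.3 − 1(59.59) = 187.7
  A: 0 + 2(59.59) = 119.2
  B: 302.2 (inert)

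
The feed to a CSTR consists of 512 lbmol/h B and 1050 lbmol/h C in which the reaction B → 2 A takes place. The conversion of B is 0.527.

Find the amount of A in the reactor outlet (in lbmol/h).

540 lbmol/h

B reacted = 0.527 × 512 = 269.8 lbmol/h; ν_B = −1, so ξ = 269.8/1 = 269.8 lbmol/h.
Outlet amounts (n = n₀ + ν ξ):
  B: 512 − 1(269.8) = 242.2
  A: 0 + 2(269.8) = 539.6
  C: 1050 (inert)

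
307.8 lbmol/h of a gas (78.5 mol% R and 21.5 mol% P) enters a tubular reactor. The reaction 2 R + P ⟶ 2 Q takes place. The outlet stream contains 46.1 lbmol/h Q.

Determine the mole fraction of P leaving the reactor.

0.151

For Q: n = n₀ + 2ξ → 46.1 = 0 + 2ξ, giving ξ = 23.05 lbmol/h.
Outlet amounts (n = n₀ + ν ξ):
  R: 241.6 − 2(23.05) = 195.5
  P: 66.18 − 1(23.05) = 43.13
  Q: 0 + 2(23.05) = 46.1
Total out = 284.8 lbmol/h; y_P = 43.13 / 284.8 = 0.1515.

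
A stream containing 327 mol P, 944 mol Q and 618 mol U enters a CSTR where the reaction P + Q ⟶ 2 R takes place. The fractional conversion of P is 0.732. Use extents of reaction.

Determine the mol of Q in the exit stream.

P reacted = 0.732 × 327 = 239.4 mol; ν_P = −1, so ξ = 239.4/1 = 239.4 mol.
Outlet amounts (n = n₀ + ν ξ):
  P: 327 − 1(239.4) = 87.64
  Q: 944 − 1(239.4) = 704.6
  R: 0 + 2(239.4) = 478.7
  U: 618 (inert)

705 mol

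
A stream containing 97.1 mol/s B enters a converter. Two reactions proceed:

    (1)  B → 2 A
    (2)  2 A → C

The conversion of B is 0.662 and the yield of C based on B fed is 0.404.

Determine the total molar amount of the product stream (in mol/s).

122 mol/s

Conversion of B: B consumed = 1ξ₁ = 0.662 × 97.1 → ξ₁ = 64.28 mol/s.
Yield of C: 1ξ₂ / 97.1 = 0.404 → ξ₂ = 39.23 mol/s.
Outlet amounts (n = n₀ + Σ ν·ξ):
  B: 97.1 − 1(64.28) = 32.82
  A: 0 + 2(64.28) − 2(39.23) = 50.1
  C: 0 + 1(39.23) = 39.23
Total out = 32.82 + 50.1 + 39.23 = 122.2 mol/s.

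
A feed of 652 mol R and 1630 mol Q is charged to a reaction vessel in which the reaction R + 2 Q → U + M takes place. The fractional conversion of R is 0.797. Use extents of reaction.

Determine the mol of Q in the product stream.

591 mol

R reacted = 0.797 × 652 = 519.6 mol; ν_R = −1, so ξ = 519.6/1 = 519.6 mol.
Outlet amounts (n = n₀ + ν ξ):
  R: 652 − 1(519.6) = 132.4
  Q: 1630 − 2(519.6) = 590.7
  U: 0 + 1(519.6) = 519.6
  M: 0 + 1(519.6) = 519.6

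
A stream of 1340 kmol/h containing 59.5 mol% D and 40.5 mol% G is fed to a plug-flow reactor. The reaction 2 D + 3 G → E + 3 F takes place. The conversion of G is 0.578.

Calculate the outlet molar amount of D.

G reacted = 0.578 × 542.7 = 313.7 kmol/h; ν_G = −3, so ξ = 313.7/3 = 104.6 kmol/h.
Outlet amounts (n = n₀ + ν ξ):
  D: 797.3 − 2(104.6) = 588.2
  G: 542.7 − 3(104.6) = 229
  E: 0 + 1(104.6) = 104.6
  F: 0 + 3(104.6) = 313.7

588 kmol/h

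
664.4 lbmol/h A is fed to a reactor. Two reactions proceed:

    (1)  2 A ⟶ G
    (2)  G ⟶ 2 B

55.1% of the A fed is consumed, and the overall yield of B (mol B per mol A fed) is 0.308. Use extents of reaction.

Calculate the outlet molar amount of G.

80.7 lbmol/h

Conversion of A: A consumed = 2ξ₁ = 0.551 × 664.4 → ξ₁ = 183 lbmol/h.
Yield of B: 2ξ₂ / 664.4 = 0.308 → ξ₂ = 102.3 lbmol/h.
Outlet amounts (n = n₀ + Σ ν·ξ):
  A: 664.4 − 2(183) = 298.3
  G: 0 + 1(183) − 1(102.3) = 80.72
  B: 0 + 2(102.3) = 204.6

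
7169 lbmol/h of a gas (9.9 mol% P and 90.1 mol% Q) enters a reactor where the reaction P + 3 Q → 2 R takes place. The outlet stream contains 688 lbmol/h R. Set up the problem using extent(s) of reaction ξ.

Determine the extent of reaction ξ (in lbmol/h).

ξ = 344 lbmol/h

For R: n = n₀ + 2ξ → 688 = 0 + 2ξ, giving ξ = 344 lbmol/h.
Outlet amounts (n = n₀ + ν ξ):
  P: 709.7 − 1(344) = 365.7
  Q: 6459 − 3(344) = 5427
  R: 0 + 2(344) = 688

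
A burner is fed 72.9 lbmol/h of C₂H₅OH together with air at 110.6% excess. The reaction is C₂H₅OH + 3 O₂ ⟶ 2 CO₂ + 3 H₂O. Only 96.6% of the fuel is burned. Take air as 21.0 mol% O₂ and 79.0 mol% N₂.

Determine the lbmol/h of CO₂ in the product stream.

141 lbmol/h

Stoichiometric O₂ = 3 × 72.9 = 218.7 lbmol/h; O₂ fed = 218.7 × 2.106 = 460.6 lbmol/h.
N₂ fed = 460.6 × 79/21 = 1733 lbmol/h.
Fuel reacted = 0.966 × 72.9 → ξ = 70.42 lbmol/h.
Outlet (n = n₀ + ν ξ):
  C₂H₅OH: 72.9 − 1(70.42) = 2.479
  O₂: 460.6 − 3(70.42) = 249.3
  N₂: 1733 (inert)
  CO₂: 0 + 2(70.42) = 140.8
  H₂O: 0 + 3(70.42) = 211.3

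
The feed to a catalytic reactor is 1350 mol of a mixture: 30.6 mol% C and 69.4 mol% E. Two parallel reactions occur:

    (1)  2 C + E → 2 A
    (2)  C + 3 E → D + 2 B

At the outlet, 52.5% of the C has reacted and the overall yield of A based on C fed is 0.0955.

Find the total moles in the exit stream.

1150 mol

Yield of A: 2ξ₁ / 413.1 = 0.0955 → ξ₁ = 19.73 mol.
Conversion of C: 2ξ₁ + 1ξ₂ = 0.525 × 413.1 = 216.9 → ξ₂ = 177.4 mol.
Outlet amounts (n = n₀ + Σ ν·ξ):
  C: 413.1 − 2(19.73) − 1(177.4) = 196.2
  E: 936.9 − 1(19.73) − 3(177.4) = 384.9
  A: 0 + 2(19.73) = 39.45
  D: 0 + 1(177.4) = 177.4
  B: 0 + 2(177.4) = 354.9
Total out = 196.2 + 384.9 + 39.45 + 177.4 + 354.9 = 1153 mol.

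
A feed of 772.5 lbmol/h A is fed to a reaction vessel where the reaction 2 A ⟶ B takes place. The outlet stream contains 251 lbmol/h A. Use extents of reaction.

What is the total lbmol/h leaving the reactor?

For A: n = n₀ − 2ξ → 251 = 772.5 − 2ξ, giving ξ = 260.8 lbmol/h.
Outlet amounts (n = n₀ + ν ξ):
  A: 772.5 − 2(260.8) = 251
  B: 0 + 1(260.8) = 260.8
Total out = 251 + 260.8 = 511.8 lbmol/h.

512 lbmol/h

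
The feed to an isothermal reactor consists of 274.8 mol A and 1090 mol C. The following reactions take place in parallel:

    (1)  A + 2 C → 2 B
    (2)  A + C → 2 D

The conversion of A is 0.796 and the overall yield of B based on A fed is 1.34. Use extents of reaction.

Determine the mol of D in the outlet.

Yield of B: 2ξ₁ / 274.8 = 1.34 → ξ₁ = 184.1 mol.
Conversion of A: 1ξ₁ + 1ξ₂ = 0.796 × 274.8 = 218.7 → ξ₂ = 34.62 mol.
Outlet amounts (n = n₀ + Σ ν·ξ):
  A: 274.8 − 1(184.1) − 1(34.62) = 56.06
  C: 1090 − 2(184.1) − 1(34.62) = 687.1
  B: 0 + 2(184.1) = 368.2
  D: 0 + 2(34.62) = 69.25

69.2 mol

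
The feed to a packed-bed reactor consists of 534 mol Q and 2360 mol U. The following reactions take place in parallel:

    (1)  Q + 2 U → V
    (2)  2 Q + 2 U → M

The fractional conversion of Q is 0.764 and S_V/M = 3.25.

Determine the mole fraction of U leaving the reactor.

0.788

Conversion of Q: Q consumed = 0.764 × 534 = 408 mol = 1ξ₁ + 2ξ₂.
Selectivity: 1ξ₁ / (1ξ₂) = 3.25 → ξ₁ = 3.25 ξ₂.
Substitute: (1·3.25 + 2) ξ₂ = 408 → ξ₂ = 77.71 mol, ξ₁ = 252.6 mol.
Outlet amounts (n = n₀ + Σ ν·ξ):
  Q: 534 − 1(252.6) − 2(77.71) = 126
  U: 2360 − 2(252.6) − 2(77.71) = 1699
  V: 0 + 1(252.6) = 252.6
  M: 0 + 1(77.71) = 77.71
Total out = 2156 mol; y_U = 1699 / 2156 = 0.7883.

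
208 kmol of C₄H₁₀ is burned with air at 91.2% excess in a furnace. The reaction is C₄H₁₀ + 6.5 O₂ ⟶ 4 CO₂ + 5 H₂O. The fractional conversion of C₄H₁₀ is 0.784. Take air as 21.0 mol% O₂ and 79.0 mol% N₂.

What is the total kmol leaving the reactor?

Stoichiometric O₂ = 6.5 × 208 = 1352 kmol; O₂ fed = 1352 × 1.912 = 2585 kmol.
N₂ fed = 2585 × 79/21 = 9725 kmol.
Fuel reacted = 0.784 × 208 → ξ = 163.1 kmol.
Outlet (n = n₀ + ν ξ):
  C₄H₁₀: 208 − 1(163.1) = 44.93
  O₂: 2585 − 6.5(163.1) = 1525
  N₂: 9725 (inert)
  CO₂: 0 + 4(163.1) = 652.3
  H₂O: 0 + 5(163.1) = 815.4
Total out = 44.93 + 1525 + 9725 + 652.3 + 815.4 = 12760 kmol.

12800 kmol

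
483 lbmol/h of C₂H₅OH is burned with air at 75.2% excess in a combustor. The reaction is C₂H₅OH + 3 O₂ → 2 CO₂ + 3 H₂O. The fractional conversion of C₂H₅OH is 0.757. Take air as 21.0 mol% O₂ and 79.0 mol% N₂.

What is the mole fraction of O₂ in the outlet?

0.111

Stoichiometric O₂ = 3 × 483 = 1449 lbmol/h; O₂ fed = 1449 × 1.752 = 2539 lbmol/h.
N₂ fed = 2539 × 79/21 = 9550 lbmol/h.
Fuel reacted = 0.757 × 483 → ξ = 365.6 lbmol/h.
Outlet (n = n₀ + ν ξ):
  C₂H₅OH: 483 − 1(365.6) = 117.4
  O₂: 2539 − 3(365.6) = 1442
  N₂: 9550 (inert)
  CO₂: 0 + 2(365.6) = 731.3
  H₂O: 0 + 3(365.6) = 1097
Total out = 12940 lbmol/h; y_O₂ = 1442 / 12940 = 0.1114.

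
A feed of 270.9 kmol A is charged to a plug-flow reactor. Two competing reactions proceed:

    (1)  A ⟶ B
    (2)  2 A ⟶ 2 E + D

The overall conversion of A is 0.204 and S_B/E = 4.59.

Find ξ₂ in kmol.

Conversion of A: A consumed = 0.204 × 270.9 = 55.26 kmol = 1ξ₁ + 2ξ₂.
Selectivity: 1ξ₁ / (2ξ₂) = 4.59 → ξ₁ = 9.18 ξ₂.
Substitute: (1·9.18 + 2) ξ₂ = 55.26 → ξ₂ = 4.943 kmol, ξ₁ = 45.38 kmol.
Outlet amounts (n = n₀ + Σ ν·ξ):
  A: 270.9 − 1(45.38) − 2(4.943) = 215.6
  B: 0 + 1(45.38) = 45.38
  E: 0 + 2(4.943) = 9.886
  D: 0 + 1(4.943) = 4.943

ξ₂ = 4.94 kmol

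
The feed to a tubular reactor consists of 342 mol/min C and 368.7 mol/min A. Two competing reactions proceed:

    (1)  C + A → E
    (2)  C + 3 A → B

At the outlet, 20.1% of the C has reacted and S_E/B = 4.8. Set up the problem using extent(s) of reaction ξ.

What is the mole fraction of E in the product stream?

0.092

Conversion of C: C consumed = 0.201 × 342 = 68.74 mol/min = 1ξ₁ + 1ξ₂.
Selectivity: 1ξ₁ / (1ξ₂) = 4.8 → ξ₁ = 4.8 ξ₂.
Substitute: (1·4.8 + 1) ξ₂ = 68.74 → ξ₂ = 11.85 mol/min, ξ₁ = 56.89 mol/min.
Outlet amounts (n = n₀ + Σ ν·ξ):
  C: 342 − 1(56.89) − 1(11.85) = 273.3
  A: 368.7 − 1(56.89) − 3(11.85) = 276.3
  E: 0 + 1(56.89) = 56.89
  B: 0 + 1(11.85) = 11.85
Total out = 618.3 mol/min; y_E = 56.89 / 618.3 = 0.09202.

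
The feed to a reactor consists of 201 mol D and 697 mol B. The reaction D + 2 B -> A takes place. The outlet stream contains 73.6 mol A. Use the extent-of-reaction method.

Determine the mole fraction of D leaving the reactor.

0.17

For A: n = n₀ + 1ξ → 73.6 = 0 + 1ξ, giving ξ = 73.6 mol.
Outlet amounts (n = n₀ + ν ξ):
  D: 201 − 1(73.6) = 127.4
  B: 697 − 2(73.6) = 549.8
  A: 0 + 1(73.6) = 73.6
Total out = 750.8 mol; y_D = 127.4 / 750.8 = 0.1697.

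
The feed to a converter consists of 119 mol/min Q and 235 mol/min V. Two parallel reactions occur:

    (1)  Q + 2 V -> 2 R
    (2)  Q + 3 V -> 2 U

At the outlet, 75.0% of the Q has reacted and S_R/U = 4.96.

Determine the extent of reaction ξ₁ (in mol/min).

ξ₁ = 74.3 mol/min

Conversion of Q: Q consumed = 0.75 × 119 = 89.25 mol/min = 1ξ₁ + 1ξ₂.
Selectivity: 2ξ₁ / (2ξ₂) = 4.96 → ξ₁ = 4.96 ξ₂.
Substitute: (1·4.96 + 1) ξ₂ = 89.25 → ξ₂ = 14.97 mol/min, ξ₁ = 74.28 mol/min.
Outlet amounts (n = n₀ + Σ ν·ξ):
  Q: 119 − 1(74.28) − 1(14.97) = 29.75
  V: 235 − 2(74.28) − 3(14.97) = 41.53
  R: 0 + 2(74.28) = 148.6
  U: 0 + 2(14.97) = 29.95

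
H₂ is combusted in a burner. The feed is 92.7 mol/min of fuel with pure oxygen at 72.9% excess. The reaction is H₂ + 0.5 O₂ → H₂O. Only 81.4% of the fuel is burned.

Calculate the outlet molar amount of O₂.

Stoichiometric O₂ = 0.5 × 92.7 = 46.35 mol/min; O₂ fed = 46.35 × 1.729 = 80.14 mol/min.
Fuel reacted = 0.814 × 92.7 → ξ = 75.46 mol/min.
Outlet (n = n₀ + ν ξ):
  H₂: 92.7 − 1(75.46) = 17.24
  O₂: 80.14 − 0.5(75.46) = 42.41
  H₂O: 0 + 1(75.46) = 75.46

42.4 mol/min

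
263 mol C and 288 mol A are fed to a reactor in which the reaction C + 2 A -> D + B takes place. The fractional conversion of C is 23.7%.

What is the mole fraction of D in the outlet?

C reacted = 0.237 × 263 = 62.33 mol; ν_C = −1, so ξ = 62.33/1 = 62.33 mol.
Outlet amounts (n = n₀ + ν ξ):
  C: 263 − 1(62.33) = 200.7
  A: 288 − 2(62.33) = 163.3
  D: 0 + 1(62.33) = 62.33
  B: 0 + 1(62.33) = 62.33
Total out = 488.7 mol; y_D = 62.33 / 488.7 = 0.1276.

0.128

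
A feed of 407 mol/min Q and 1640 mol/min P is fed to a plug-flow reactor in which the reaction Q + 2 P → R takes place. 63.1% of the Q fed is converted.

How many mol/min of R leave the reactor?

Q reacted = 0.631 × 407 = 256.8 mol/min; ν_Q = −1, so ξ = 256.8/1 = 256.8 mol/min.
Outlet amounts (n = n₀ + ν ξ):
  Q: 407 − 1(256.8) = 150.2
  P: 1640 − 2(256.8) = 1126
  R: 0 + 1(256.8) = 256.8

257 mol/min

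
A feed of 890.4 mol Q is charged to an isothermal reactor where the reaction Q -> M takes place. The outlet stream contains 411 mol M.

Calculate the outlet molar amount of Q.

479 mol

For M: n = n₀ + 1ξ → 411 = 0 + 1ξ, giving ξ = 411 mol.
Outlet amounts (n = n₀ + ν ξ):
  Q: 890.4 − 1(411) = 479.4
  M: 0 + 1(411) = 411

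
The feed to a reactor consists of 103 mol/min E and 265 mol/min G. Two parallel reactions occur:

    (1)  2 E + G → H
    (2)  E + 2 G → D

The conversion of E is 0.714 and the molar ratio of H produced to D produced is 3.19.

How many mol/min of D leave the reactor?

9.97 mol/min

Conversion of E: E consumed = 0.714 × 103 = 73.54 mol/min = 2ξ₁ + 1ξ₂.
Selectivity: 1ξ₁ / (1ξ₂) = 3.19 → ξ₁ = 3.19 ξ₂.
Substitute: (2·3.19 + 1) ξ₂ = 73.54 → ξ₂ = 9.965 mol/min, ξ₁ = 31.79 mol/min.
Outlet amounts (n = n₀ + Σ ν·ξ):
  E: 103 − 2(31.79) − 1(9.965) = 29.46
  G: 265 − 1(31.79) − 2(9.965) = 213.3
  H: 0 + 1(31.79) = 31.79
  D: 0 + 1(9.965) = 9.965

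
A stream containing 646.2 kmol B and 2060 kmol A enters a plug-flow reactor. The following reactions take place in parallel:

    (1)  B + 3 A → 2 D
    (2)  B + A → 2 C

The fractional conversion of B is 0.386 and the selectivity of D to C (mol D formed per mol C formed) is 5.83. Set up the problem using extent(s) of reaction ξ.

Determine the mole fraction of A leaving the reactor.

0.607

Conversion of B: B consumed = 0.386 × 646.2 = 249.4 kmol = 1ξ₁ + 1ξ₂.
Selectivity: 2ξ₁ / (2ξ₂) = 5.83 → ξ₁ = 5.83 ξ₂.
Substitute: (1·5.83 + 1) ξ₂ = 249.4 → ξ₂ = 36.52 kmol, ξ₁ = 212.9 kmol.
Outlet amounts (n = n₀ + Σ ν·ξ):
  B: 646.2 − 1(212.9) − 1(36.52) = 396.8
  A: 2060 − 3(212.9) − 1(36.52) = 1385
  D: 0 + 2(212.9) = 425.8
  C: 0 + 2(36.52) = 73.04
Total out = 2280 kmol; y_A = 1385 / 2280 = 0.6072.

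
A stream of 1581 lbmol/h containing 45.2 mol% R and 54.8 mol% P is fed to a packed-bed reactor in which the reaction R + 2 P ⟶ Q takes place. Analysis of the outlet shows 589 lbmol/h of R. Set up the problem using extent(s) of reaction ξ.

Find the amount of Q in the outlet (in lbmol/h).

For R: n = n₀ − 1ξ → 589 = 714.6 − 1ξ, giving ξ = 125.6 lbmol/h.
Outlet amounts (n = n₀ + ν ξ):
  R: 714.6 − 1(125.6) = 589
  P: 866.4 − 2(125.6) = 615.2
  Q: 0 + 1(125.6) = 125.6

126 lbmol/h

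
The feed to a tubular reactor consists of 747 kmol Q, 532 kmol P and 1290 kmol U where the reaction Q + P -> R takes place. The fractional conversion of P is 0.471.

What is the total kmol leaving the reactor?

P reacted = 0.471 × 532 = 250.6 kmol; ν_P = −1, so ξ = 250.6/1 = 250.6 kmol.
Outlet amounts (n = n₀ + ν ξ):
  Q: 747 − 1(250.6) = 496.4
  P: 532 − 1(250.6) = 281.4
  R: 0 + 1(250.6) = 250.6
  U: 1290 (inert)
Total out = 496.4 + 281.4 + 250.6 + 1290 = 2318 kmol.

2320 kmol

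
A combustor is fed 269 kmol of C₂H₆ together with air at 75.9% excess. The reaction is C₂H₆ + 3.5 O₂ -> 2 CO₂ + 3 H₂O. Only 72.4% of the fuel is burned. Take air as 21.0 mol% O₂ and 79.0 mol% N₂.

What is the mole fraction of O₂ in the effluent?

0.118

Stoichiometric O₂ = 3.5 × 269 = 941.5 kmol; O₂ fed = 941.5 × 1.759 = 1656 kmol.
N₂ fed = 1656 × 79/21 = 6230 kmol.
Fuel reacted = 0.724 × 269 → ξ = 194.8 kmol.
Outlet (n = n₀ + ν ξ):
  C₂H₆: 269 − 1(194.8) = 74.24
  O₂: 1656 − 3.5(194.8) = 974.5
  N₂: 6230 (inert)
  CO₂: 0 + 2(194.8) = 389.5
  H₂O: 0 + 3(194.8) = 584.3
Total out = 8253 kmol; y_O₂ = 974.5 / 8253 = 0.1181.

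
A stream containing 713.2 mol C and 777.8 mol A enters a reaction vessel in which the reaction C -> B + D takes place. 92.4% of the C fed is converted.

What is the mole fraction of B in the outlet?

C reacted = 0.924 × 713.2 = 659 mol; ν_C = −1, so ξ = 659/1 = 659 mol.
Outlet amounts (n = n₀ + ν ξ):
  C: 713.2 − 1(659) = 54.2
  B: 0 + 1(659) = 659
  D: 0 + 1(659) = 659
  A: 777.8 (inert)
Total out = 2150 mol; y_B = 659 / 2150 = 0.3065.

0.307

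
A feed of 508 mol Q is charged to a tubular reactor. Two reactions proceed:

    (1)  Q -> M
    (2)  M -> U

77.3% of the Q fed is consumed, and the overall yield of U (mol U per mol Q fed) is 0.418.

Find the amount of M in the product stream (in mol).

180 mol

Conversion of Q: Q consumed = 1ξ₁ = 0.773 × 508 → ξ₁ = 392.7 mol.
Yield of U: 1ξ₂ / 508 = 0.418 → ξ₂ = 212.3 mol.
Outlet amounts (n = n₀ + Σ ν·ξ):
  Q: 508 − 1(392.7) = 115.3
  M: 0 + 1(392.7) − 1(212.3) = 180.3
  U: 0 + 1(212.3) = 212.3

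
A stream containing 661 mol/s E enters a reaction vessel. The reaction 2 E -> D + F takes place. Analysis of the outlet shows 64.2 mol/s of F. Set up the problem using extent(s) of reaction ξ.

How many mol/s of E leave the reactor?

For F: n = n₀ + 1ξ → 64.2 = 0 + 1ξ, giving ξ = 64.2 mol/s.
Outlet amounts (n = n₀ + ν ξ):
  E: 661 − 2(64.2) = 532.6
  D: 0 + 1(64.2) = 64.2
  F: 0 + 1(64.2) = 64.2

533 mol/s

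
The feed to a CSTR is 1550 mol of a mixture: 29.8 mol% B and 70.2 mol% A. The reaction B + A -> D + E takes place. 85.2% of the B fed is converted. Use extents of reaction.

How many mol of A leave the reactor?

695 mol

B reacted = 0.852 × 461.9 = 393.5 mol; ν_B = −1, so ξ = 393.5/1 = 393.5 mol.
Outlet amounts (n = n₀ + ν ξ):
  B: 461.9 − 1(393.5) = 68.36
  A: 1088 − 1(393.5) = 694.6
  D: 0 + 1(393.5) = 393.5
  E: 0 + 1(393.5) = 393.5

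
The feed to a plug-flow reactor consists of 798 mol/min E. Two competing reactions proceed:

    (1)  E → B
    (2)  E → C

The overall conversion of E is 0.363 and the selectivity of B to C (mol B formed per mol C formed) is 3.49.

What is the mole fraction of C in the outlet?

Conversion of E: E consumed = 0.363 × 798 = 289.7 mol/min = 1ξ₁ + 1ξ₂.
Selectivity: 1ξ₁ / (1ξ₂) = 3.49 → ξ₁ = 3.49 ξ₂.
Substitute: (1·3.49 + 1) ξ₂ = 289.7 → ξ₂ = 64.52 mol/min, ξ₁ = 225.2 mol/min.
Outlet amounts (n = n₀ + Σ ν·ξ):
  E: 798 − 1(225.2) − 1(64.52) = 508.3
  B: 0 + 1(225.2) = 225.2
  C: 0 + 1(64.52) = 64.52
Total out = 798 mol/min; y_C = 64.52 / 798 = 0.08085.

0.0808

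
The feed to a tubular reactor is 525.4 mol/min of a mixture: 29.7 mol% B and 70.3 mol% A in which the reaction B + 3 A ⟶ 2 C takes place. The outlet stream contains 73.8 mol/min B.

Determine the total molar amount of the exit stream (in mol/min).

For B: n = n₀ − 1ξ → 73.8 = 156 − 1ξ, giving ξ = 82.24 mol/min.
Outlet amounts (n = n₀ + ν ξ):
  B: 156 − 1(82.24) = 73.8
  A: 369.4 − 3(82.24) = 122.6
  C: 0 + 2(82.24) = 164.5
Total out = 73.8 + 122.6 + 164.5 = 360.9 mol/min.

361 mol/min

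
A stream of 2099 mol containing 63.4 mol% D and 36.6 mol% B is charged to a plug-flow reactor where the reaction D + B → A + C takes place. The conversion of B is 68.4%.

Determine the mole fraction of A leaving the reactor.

0.25

B reacted = 0.684 × 768.2 = 525.5 mol; ν_B = −1, so ξ = 525.5/1 = 525.5 mol.
Outlet amounts (n = n₀ + ν ξ):
  D: 1331 − 1(525.5) = 805.3
  B: 768.2 − 1(525.5) = 242.8
  A: 0 + 1(525.5) = 525.5
  C: 0 + 1(525.5) = 525.5
Total out = 2099 mol; y_A = 525.5 / 2099 = 0.2503.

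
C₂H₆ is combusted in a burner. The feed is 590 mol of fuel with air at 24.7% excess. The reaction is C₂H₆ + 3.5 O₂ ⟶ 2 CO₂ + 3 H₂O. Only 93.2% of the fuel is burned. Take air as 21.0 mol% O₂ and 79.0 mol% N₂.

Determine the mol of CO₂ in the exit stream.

1100 mol

Stoichiometric O₂ = 3.5 × 590 = 2065 mol; O₂ fed = 2065 × 1.247 = 2575 mol.
N₂ fed = 2575 × 79/21 = 9687 mol.
Fuel reacted = 0.932 × 590 → ξ = 549.9 mol.
Outlet (n = n₀ + ν ξ):
  C₂H₆: 590 − 1(549.9) = 40.12
  O₂: 2575 − 3.5(549.9) = 650.5
  N₂: 9687 (inert)
  CO₂: 0 + 2(549.9) = 1100
  H₂O: 0 + 3(549.9) = 1650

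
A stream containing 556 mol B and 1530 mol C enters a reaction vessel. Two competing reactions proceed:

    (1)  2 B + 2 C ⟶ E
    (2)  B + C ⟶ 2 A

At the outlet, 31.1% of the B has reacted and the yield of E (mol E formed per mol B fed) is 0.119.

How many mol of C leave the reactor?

Yield of E: 1ξ₁ / 556 = 0.119 → ξ₁ = 66.16 mol.
Conversion of B: 2ξ₁ + 1ξ₂ = 0.311 × 556 = 172.9 → ξ₂ = 40.59 mol.
Outlet amounts (n = n₀ + Σ ν·ξ):
  B: 556 − 2(66.16) − 1(40.59) = 383.1
  C: 1530 − 2(66.16) − 1(40.59) = 1357
  E: 0 + 1(66.16) = 66.16
  A: 0 + 2(40.59) = 81.18

1360 mol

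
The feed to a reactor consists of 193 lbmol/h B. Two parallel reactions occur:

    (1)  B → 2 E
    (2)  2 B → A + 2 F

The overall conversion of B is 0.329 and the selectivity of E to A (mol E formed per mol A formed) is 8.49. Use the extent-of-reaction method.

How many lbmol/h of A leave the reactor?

10.2 lbmol/h

Conversion of B: B consumed = 0.329 × 193 = 63.5 lbmol/h = 1ξ₁ + 2ξ₂.
Selectivity: 2ξ₁ / (1ξ₂) = 8.49 → ξ₁ = 4.245 ξ₂.
Substitute: (1·4.245 + 2) ξ₂ = 63.5 → ξ₂ = 10.17 lbmol/h, ξ₁ = 43.16 lbmol/h.
Outlet amounts (n = n₀ + Σ ν·ξ):
  B: 193 − 1(43.16) − 2(10.17) = 129.5
  E: 0 + 2(43.16) = 86.32
  A: 0 + 1(10.17) = 10.17
  F: 0 + 2(10.17) = 20.34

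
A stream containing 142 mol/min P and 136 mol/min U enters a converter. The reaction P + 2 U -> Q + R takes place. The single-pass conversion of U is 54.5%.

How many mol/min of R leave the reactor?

37.1 mol/min

U reacted = 0.545 × 136 = 74.12 mol/min; ν_U = −2, so ξ = 74.12/2 = 37.06 mol/min.
Outlet amounts (n = n₀ + ν ξ):
  P: 142 − 1(37.06) = 104.9
  U: 136 − 2(37.06) = 61.88
  Q: 0 + 1(37.06) = 37.06
  R: 0 + 1(37.06) = 37.06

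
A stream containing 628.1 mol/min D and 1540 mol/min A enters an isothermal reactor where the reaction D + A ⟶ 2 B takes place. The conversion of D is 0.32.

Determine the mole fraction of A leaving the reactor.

0.618

D reacted = 0.32 × 628.1 = 201 mol/min; ν_D = −1, so ξ = 201/1 = 201 mol/min.
Outlet amounts (n = n₀ + ν ξ):
  D: 628.1 − 1(201) = 427.1
  A: 1540 − 1(201) = 1339
  B: 0 + 2(201) = 402
Total out = 2168 mol/min; y_A = 1339 / 2168 = 0.6176.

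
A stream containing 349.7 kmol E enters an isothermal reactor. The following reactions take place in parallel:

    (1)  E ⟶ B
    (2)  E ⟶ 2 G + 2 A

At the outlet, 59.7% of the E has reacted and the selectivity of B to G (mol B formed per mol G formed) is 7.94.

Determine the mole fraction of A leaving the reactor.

0.0639

Conversion of E: E consumed = 0.597 × 349.7 = 208.8 kmol = 1ξ₁ + 1ξ₂.
Selectivity: 1ξ₁ / (2ξ₂) = 7.94 → ξ₁ = 15.88 ξ₂.
Substitute: (1·15.88 + 1) ξ₂ = 208.8 → ξ₂ = 12.37 kmol, ξ₁ = 196.4 kmol.
Outlet amounts (n = n₀ + Σ ν·ξ):
  E: 349.7 − 1(196.4) − 1(12.37) = 140.9
  B: 0 + 1(196.4) = 196.4
  G: 0 + 2(12.37) = 24.74
  A: 0 + 2(12.37) = 24.74
Total out = 386.8 kmol; y_A = 24.74 / 386.8 = 0.06395.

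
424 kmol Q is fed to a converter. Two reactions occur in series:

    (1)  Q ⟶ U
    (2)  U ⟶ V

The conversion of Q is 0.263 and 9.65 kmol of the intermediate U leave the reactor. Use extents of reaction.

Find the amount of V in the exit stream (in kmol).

Conversion of Q: Q consumed = 1ξ₁ = 0.263 × 424 → ξ₁ = 111.5 kmol.
U balance: n_U = 0 + 1ξ₁ − 1ξ₂ = 9.65 → ξ₂ = (1·111.5 − 9.65)/1 = 101.9 kmol.
Outlet amounts (n = n₀ + Σ ν·ξ):
  Q: 424 − 1(111.5) = 312.5
  U: 0 + 1(111.5) − 1(101.9) = 9.65
  V: 0 + 1(101.9) = 101.9

102 kmol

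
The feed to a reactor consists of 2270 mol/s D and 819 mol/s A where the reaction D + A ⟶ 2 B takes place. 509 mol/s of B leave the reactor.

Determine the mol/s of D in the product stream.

For B: n = n₀ + 2ξ → 509 = 0 + 2ξ, giving ξ = 254.5 mol/s.
Outlet amounts (n = n₀ + ν ξ):
  D: 2270 − 1(254.5) = 2016
  A: 819 − 1(254.5) = 564.5
  B: 0 + 2(254.5) = 509

2020 mol/s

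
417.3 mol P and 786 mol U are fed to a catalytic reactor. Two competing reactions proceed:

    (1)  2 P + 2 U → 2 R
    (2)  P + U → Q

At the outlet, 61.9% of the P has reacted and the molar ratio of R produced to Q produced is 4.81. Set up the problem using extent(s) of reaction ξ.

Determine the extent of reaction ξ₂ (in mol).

ξ₂ = 44.5 mol

Conversion of P: P consumed = 0.619 × 417.3 = 258.3 mol = 2ξ₁ + 1ξ₂.
Selectivity: 2ξ₁ / (1ξ₂) = 4.81 → ξ₁ = 2.405 ξ₂.
Substitute: (2·2.405 + 1) ξ₂ = 258.3 → ξ₂ = 44.46 mol, ξ₁ = 106.9 mol.
Outlet amounts (n = n₀ + Σ ν·ξ):
  P: 417.3 − 2(106.9) − 1(44.46) = 159
  U: 786 − 2(106.9) − 1(44.46) = 527.7
  R: 0 + 2(106.9) = 213.8
  Q: 0 + 1(44.46) = 44.46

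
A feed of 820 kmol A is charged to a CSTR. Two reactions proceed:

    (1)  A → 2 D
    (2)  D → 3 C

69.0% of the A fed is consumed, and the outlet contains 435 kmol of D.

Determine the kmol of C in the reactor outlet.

2090 kmol

Conversion of A: A consumed = 1ξ₁ = 0.69 × 820 → ξ₁ = 565.8 kmol.
D balance: n_D = 0 + 2ξ₁ − 1ξ₂ = 435 → ξ₂ = (2·565.8 − 435)/1 = 696.6 kmol.
Outlet amounts (n = n₀ + Σ ν·ξ):
  A: 820 − 1(565.8) = 254.2
  D: 0 + 2(565.8) − 1(696.6) = 435
  C: 0 + 3(696.6) = 2090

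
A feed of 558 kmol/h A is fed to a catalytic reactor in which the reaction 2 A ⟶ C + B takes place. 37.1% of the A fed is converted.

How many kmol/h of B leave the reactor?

104 kmol/h

A reacted = 0.371 × 558 = 207 kmol/h; ν_A = −2, so ξ = 207/2 = 103.5 kmol/h.
Outlet amounts (n = n₀ + ν ξ):
  A: 558 − 2(103.5) = 351
  C: 0 + 1(103.5) = 103.5
  B: 0 + 1(103.5) = 103.5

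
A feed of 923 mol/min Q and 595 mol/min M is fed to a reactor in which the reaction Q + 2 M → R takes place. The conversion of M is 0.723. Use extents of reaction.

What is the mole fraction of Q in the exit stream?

M reacted = 0.723 × 595 = 430.2 mol/min; ν_M = −2, so ξ = 430.2/2 = 215.1 mol/min.
Outlet amounts (n = n₀ + ν ξ):
  Q: 923 − 1(215.1) = 707.9
  M: 595 − 2(215.1) = 164.8
  R: 0 + 1(215.1) = 215.1
Total out = 1088 mol/min; y_Q = 707.9 / 1088 = 0.6508.

0.651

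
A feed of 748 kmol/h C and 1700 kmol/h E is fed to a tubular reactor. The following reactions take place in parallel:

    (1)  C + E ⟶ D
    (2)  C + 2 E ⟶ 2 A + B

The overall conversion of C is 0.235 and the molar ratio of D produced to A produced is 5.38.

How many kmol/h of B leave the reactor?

Conversion of C: C consumed = 0.235 × 748 = 175.8 kmol/h = 1ξ₁ + 1ξ₂.
Selectivity: 1ξ₁ / (2ξ₂) = 5.38 → ξ₁ = 10.76 ξ₂.
Substitute: (1·10.76 + 1) ξ₂ = 175.8 → ξ₂ = 14.95 kmol/h, ξ₁ = 160.8 kmol/h.
Outlet amounts (n = n₀ + Σ ν·ξ):
  C: 748 − 1(160.8) − 1(14.95) = 572.2
  E: 1700 − 1(160.8) − 2(14.95) = 1509
  D: 0 + 1(160.8) = 160.8
  A: 0 + 2(14.95) = 29.89
  B: 0 + 1(14.95) = 14.95

14.9 kmol/h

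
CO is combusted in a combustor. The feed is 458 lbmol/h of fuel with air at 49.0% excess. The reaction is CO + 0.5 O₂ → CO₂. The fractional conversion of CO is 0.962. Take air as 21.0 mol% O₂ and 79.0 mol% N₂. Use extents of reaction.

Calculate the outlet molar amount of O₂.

Stoichiometric O₂ = 0.5 × 458 = 229 lbmol/h; O₂ fed = 229 × 1.490 = 341.2 lbmol/h.
N₂ fed = 341.2 × 79/21 = 1284 lbmol/h.
Fuel reacted = 0.962 × 458 → ξ = 440.6 lbmol/h.
Outlet (n = n₀ + ν ξ):
  CO: 458 − 1(440.6) = 17.4
  O₂: 341.2 − 0.5(440.6) = 120.9
  N₂: 1284 (inert)
  CO₂: 0 + 1(440.6) = 440.6

121 lbmol/h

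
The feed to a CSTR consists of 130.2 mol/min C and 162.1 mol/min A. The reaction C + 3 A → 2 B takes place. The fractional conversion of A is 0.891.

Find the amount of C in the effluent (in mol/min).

82.1 mol/min

A reacted = 0.891 × 162.1 = 144.4 mol/min; ν_A = −3, so ξ = 144.4/3 = 48.14 mol/min.
Outlet amounts (n = n₀ + ν ξ):
  C: 130.2 − 1(48.14) = 82.06
  A: 162.1 − 3(48.14) = 17.67
  B: 0 + 2(48.14) = 96.29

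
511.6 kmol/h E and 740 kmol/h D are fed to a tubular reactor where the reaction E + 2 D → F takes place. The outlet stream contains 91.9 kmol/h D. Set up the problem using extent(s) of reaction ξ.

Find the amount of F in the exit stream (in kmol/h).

For D: n = n₀ − 2ξ → 91.9 = 740 − 2ξ, giving ξ = 324.1 kmol/h.
Outlet amounts (n = n₀ + ν ξ):
  E: 511.6 − 1(324.1) = 187.6
  D: 740 − 2(324.1) = 91.9
  F: 0 + 1(324.1) = 324.1

324 kmol/h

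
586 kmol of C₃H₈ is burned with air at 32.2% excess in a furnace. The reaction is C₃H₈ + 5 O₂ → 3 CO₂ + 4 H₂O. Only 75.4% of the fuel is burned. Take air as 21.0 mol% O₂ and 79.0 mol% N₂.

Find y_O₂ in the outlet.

Stoichiometric O₂ = 5 × 586 = 2930 kmol; O₂ fed = 2930 × 1.322 = 3873 kmol.
N₂ fed = 3873 × 79/21 = 14570 kmol.
Fuel reacted = 0.754 × 586 → ξ = 441.8 kmol.
Outlet (n = n₀ + ν ξ):
  C₃H₈: 586 − 1(441.8) = 144.2
  O₂: 3873 − 5(441.8) = 1664
  N₂: 14570 (inert)
  CO₂: 0 + 3(441.8) = 1326
  H₂O: 0 + 4(441.8) = 1767
Total out = 19470 kmol; y_O₂ = 1664 / 19470 = 0.08546.

0.0855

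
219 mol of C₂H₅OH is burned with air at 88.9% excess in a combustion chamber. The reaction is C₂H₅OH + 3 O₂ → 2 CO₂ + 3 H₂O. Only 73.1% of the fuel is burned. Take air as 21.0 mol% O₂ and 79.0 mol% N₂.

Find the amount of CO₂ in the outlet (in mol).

320 mol

Stoichiometric O₂ = 3 × 219 = 657 mol; O₂ fed = 657 × 1.889 = 1241 mol.
N₂ fed = 1241 × 79/21 = 4669 mol.
Fuel reacted = 0.731 × 219 → ξ = 160.1 mol.
Outlet (n = n₀ + ν ξ):
  C₂H₅OH: 219 − 1(160.1) = 58.91
  O₂: 1241 − 3(160.1) = 760.8
  N₂: 4669 (inert)
  CO₂: 0 + 2(160.1) = 320.2
  H₂O: 0 + 3(160.1) = 480.3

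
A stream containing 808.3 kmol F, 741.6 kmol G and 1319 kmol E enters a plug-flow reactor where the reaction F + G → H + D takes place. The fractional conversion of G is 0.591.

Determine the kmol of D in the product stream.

438 kmol

G reacted = 0.591 × 741.6 = 438.3 kmol; ν_G = −1, so ξ = 438.3/1 = 438.3 kmol.
Outlet amounts (n = n₀ + ν ξ):
  F: 808.3 − 1(438.3) = 370
  G: 741.6 − 1(438.3) = 303.3
  H: 0 + 1(438.3) = 438.3
  D: 0 + 1(438.3) = 438.3
  E: 1319 (inert)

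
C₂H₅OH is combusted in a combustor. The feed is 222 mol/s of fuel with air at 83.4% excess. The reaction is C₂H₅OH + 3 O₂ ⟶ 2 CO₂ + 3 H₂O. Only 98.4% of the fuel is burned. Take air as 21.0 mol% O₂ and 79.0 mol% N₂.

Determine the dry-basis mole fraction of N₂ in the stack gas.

0.82

Stoichiometric O₂ = 3 × 222 = 666 mol/s; O₂ fed = 666 × 1.834 = 1221 mol/s.
N₂ fed = 1221 × 79/21 = 4595 mol/s.
Fuel reacted = 0.984 × 222 → ξ = 218.4 mol/s.
Outlet (n = n₀ + ν ξ):
  C₂H₅OH: 222 − 1(218.4) = 3.552
  O₂: 1221 − 3(218.4) = 566.1
  N₂: 4595 (inert)
  CO₂: 0 + 2(218.4) = 436.9
  H₂O: 0 + 3(218.4) = 655.3
Dry total = 5602 mol/s; y_N₂ (dry) = 4595 / 5602 = 0.8203.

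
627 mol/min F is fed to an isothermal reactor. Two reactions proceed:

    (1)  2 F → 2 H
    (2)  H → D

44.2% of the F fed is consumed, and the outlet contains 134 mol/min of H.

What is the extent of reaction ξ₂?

ξ₂ = 143 mol/min

Conversion of F: F consumed = 2ξ₁ = 0.442 × 627 → ξ₁ = 138.6 mol/min.
H balance: n_H = 0 + 2ξ₁ − 1ξ₂ = 134 → ξ₂ = (2·138.6 − 134)/1 = 143.1 mol/min.
Outlet amounts (n = n₀ + Σ ν·ξ):
  F: 627 − 2(138.6) = 349.9
  H: 0 + 2(138.6) − 1(143.1) = 134
  D: 0 + 1(143.1) = 143.1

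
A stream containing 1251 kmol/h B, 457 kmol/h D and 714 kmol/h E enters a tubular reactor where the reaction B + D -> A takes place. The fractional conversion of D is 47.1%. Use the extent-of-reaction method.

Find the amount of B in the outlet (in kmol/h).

D reacted = 0.471 × 457 = 215.2 kmol/h; ν_D = −1, so ξ = 215.2/1 = 215.2 kmol/h.
Outlet amounts (n = n₀ + ν ξ):
  B: 1251 − 1(215.2) = 1036
  D: 457 − 1(215.2) = 241.8
  A: 0 + 1(215.2) = 215.2
  E: 714 (inert)

1040 kmol/h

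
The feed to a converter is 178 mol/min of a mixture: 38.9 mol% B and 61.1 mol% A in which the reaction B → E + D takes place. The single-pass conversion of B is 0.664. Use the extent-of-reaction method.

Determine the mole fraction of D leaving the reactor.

B reacted = 0.664 × 69.24 = 45.98 mol/min; ν_B = −1, so ξ = 45.98/1 = 45.98 mol/min.
Outlet amounts (n = n₀ + ν ξ):
  B: 69.24 − 1(45.98) = 23.27
  E: 0 + 1(45.98) = 45.98
  D: 0 + 1(45.98) = 45.98
  A: 108.8 (inert)
Total out = 224 mol/min; y_D = 45.98 / 224 = 0.2053.

0.205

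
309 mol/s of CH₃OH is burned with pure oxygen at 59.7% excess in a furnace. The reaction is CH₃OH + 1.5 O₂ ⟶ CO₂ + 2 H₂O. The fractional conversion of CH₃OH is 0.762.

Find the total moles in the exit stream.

Stoichiometric O₂ = 1.5 × 309 = 463.5 mol/s; O₂ fed = 463.5 × 1.597 = 740.2 mol/s.
Fuel reacted = 0.762 × 309 → ξ = 235.5 mol/s.
Outlet (n = n₀ + ν ξ):
  CH₃OH: 309 − 1(235.5) = 73.54
  O₂: 740.2 − 1.5(235.5) = 387
  CO₂: 0 + 1(235.5) = 235.5
  H₂O: 0 + 2(235.5) = 470.9
Total out = 73.54 + 387 + 235.5 + 470.9 = 1167 mol/s.

1170 mol/s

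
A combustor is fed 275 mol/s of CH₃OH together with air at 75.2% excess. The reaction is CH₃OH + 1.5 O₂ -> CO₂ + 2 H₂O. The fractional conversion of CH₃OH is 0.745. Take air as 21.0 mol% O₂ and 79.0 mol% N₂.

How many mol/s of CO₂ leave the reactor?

Stoichiometric O₂ = 1.5 × 275 = 412.5 mol/s; O₂ fed = 412.5 × 1.752 = 722.7 mol/s.
N₂ fed = 722.7 × 79/21 = 2719 mol/s.
Fuel reacted = 0.745 × 275 → ξ = 204.9 mol/s.
Outlet (n = n₀ + ν ξ):
  CH₃OH: 275 − 1(204.9) = 70.12
  O₂: 722.7 − 1.5(204.9) = 415.4
  N₂: 2719 (inert)
  CO₂: 0 + 1(204.9) = 204.9
  H₂O: 0 + 2(204.9) = 409.8

205 mol/s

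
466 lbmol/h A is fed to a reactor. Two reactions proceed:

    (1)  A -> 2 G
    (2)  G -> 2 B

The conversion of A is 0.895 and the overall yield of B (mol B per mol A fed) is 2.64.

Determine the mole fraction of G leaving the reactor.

0.146

Conversion of A: A consumed = 1ξ₁ = 0.895 × 466 → ξ₁ = 417.1 lbmol/h.
Yield of B: 2ξ₂ / 466 = 2.64 → ξ₂ = 615.1 lbmol/h.
Outlet amounts (n = n₀ + Σ ν·ξ):
  A: 466 − 1(417.1) = 48.93
  G: 0 + 2(417.1) − 1(615.1) = 219
  B: 0 + 2(615.1) = 1230
Total out = 1498 lbmol/h; y_G = 219 / 1498 = 0.1462.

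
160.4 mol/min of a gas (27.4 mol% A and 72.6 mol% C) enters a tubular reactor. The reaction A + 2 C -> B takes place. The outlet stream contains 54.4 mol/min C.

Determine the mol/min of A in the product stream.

For C: n = n₀ − 2ξ → 54.4 = 116.5 − 2ξ, giving ξ = 31.03 mol/min.
Outlet amounts (n = n₀ + ν ξ):
  A: 43.95 − 1(31.03) = 12.92
  C: 116.5 − 2(31.03) = 54.4
  B: 0 + 1(31.03) = 31.03

12.9 mol/min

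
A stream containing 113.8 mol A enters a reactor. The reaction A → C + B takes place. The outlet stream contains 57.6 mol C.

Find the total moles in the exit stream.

171 mol

For C: n = n₀ + 1ξ → 57.6 = 0 + 1ξ, giving ξ = 57.6 mol.
Outlet amounts (n = n₀ + ν ξ):
  A: 113.8 − 1(57.6) = 56.2
  C: 0 + 1(57.6) = 57.6
  B: 0 + 1(57.6) = 57.6
Total out = 56.2 + 57.6 + 57.6 = 171.4 mol.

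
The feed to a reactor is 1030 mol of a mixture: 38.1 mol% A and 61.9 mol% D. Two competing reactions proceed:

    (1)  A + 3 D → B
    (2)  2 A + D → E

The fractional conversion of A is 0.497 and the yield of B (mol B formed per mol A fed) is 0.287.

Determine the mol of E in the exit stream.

41.2 mol

Yield of B: 1ξ₁ / 392.4 = 0.287 → ξ₁ = 112.6 mol.
Conversion of A: 1ξ₁ + 2ξ₂ = 0.497 × 392.4 = 195 → ξ₂ = 41.21 mol.
Outlet amounts (n = n₀ + Σ ν·ξ):
  A: 392.4 − 1(112.6) − 2(41.21) = 197.4
  D: 637.6 − 3(112.6) − 1(41.21) = 258.5
  B: 0 + 1(112.6) = 112.6
  E: 0 + 1(41.21) = 41.21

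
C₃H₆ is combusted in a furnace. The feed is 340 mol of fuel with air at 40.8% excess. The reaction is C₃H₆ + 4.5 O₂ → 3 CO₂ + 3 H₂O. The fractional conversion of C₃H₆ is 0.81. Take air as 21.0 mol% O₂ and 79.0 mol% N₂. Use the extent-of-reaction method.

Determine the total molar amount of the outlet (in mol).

Stoichiometric O₂ = 4.5 × 340 = 1530 mol; O₂ fed = 1530 × 1.408 = 2154 mol.
N₂ fed = 2154 × 79/21 = 8104 mol.
Fuel reacted = 0.81 × 340 → ξ = 275.4 mol.
Outlet (n = n₀ + ν ξ):
  C₃H₆: 340 − 1(275.4) = 64.6
  O₂: 2154 − 4.5(275.4) = 914.9
  N₂: 8104 (inert)
  CO₂: 0 + 3(275.4) = 826.2
  H₂O: 0 + 3(275.4) = 826.2
Total out = 64.6 + 914.9 + 8104 + 826.2 + 826.2 = 10740 mol.

10700 mol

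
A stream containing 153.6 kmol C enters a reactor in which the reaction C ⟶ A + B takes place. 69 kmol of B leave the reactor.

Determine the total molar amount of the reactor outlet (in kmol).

For B: n = n₀ + 1ξ → 69 = 0 + 1ξ, giving ξ = 69 kmol.
Outlet amounts (n = n₀ + ν ξ):
  C: 153.6 − 1(69) = 84.6
  A: 0 + 1(69) = 69
  B: 0 + 1(69) = 69
Total out = 84.6 + 69 + 69 = 222.6 kmol.

223 kmol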